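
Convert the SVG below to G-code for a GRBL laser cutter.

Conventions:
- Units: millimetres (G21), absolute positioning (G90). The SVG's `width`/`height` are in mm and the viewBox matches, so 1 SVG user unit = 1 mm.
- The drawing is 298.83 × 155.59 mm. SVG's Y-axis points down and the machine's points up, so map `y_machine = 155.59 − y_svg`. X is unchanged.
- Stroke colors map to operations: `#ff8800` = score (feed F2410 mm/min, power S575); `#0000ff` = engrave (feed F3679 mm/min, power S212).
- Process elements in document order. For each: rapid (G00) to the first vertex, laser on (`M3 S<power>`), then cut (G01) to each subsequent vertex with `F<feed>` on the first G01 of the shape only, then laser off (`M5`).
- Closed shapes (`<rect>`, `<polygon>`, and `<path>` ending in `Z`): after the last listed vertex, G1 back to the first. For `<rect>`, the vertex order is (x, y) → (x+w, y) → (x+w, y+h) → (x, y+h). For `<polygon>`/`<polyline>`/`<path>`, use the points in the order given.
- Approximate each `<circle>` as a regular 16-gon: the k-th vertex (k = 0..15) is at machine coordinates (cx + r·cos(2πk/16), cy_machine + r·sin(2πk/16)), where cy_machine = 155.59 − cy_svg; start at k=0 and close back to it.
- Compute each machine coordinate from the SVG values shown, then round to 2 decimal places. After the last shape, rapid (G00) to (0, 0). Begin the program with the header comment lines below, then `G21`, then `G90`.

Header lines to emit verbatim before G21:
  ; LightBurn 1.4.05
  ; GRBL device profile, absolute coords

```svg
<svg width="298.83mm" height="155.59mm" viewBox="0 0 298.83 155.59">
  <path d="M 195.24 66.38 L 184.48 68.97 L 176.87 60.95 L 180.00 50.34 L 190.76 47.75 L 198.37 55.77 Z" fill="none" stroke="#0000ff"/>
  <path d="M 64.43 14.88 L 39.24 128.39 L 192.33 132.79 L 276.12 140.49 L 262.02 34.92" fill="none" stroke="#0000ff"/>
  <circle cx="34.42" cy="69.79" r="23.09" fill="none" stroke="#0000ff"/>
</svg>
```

; LightBurn 1.4.05
; GRBL device profile, absolute coords
G21
G90
G00 X195.24 Y89.21
M3 S212
G01 X184.48 Y86.62 F3679
G01 X176.87 Y94.64
G01 X180.00 Y105.25
G01 X190.76 Y107.84
G01 X198.37 Y99.82
G01 X195.24 Y89.21
M5
G00 X64.43 Y140.71
M3 S212
G01 X39.24 Y27.20 F3679
G01 X192.33 Y22.80
G01 X276.12 Y15.10
G01 X262.02 Y120.67
M5
G00 X57.51 Y85.80
M3 S212
G01 X55.75 Y94.64 F3679
G01 X50.75 Y102.13
G01 X43.26 Y107.13
G01 X34.42 Y108.89
G01 X25.58 Y107.13
G01 X18.09 Y102.13
G01 X13.09 Y94.64
G01 X11.33 Y85.80
G01 X13.09 Y76.96
G01 X18.09 Y69.47
G01 X25.58 Y64.47
G01 X34.42 Y62.71
G01 X43.26 Y64.47
G01 X50.75 Y69.47
G01 X55.75 Y76.96
G01 X57.51 Y85.80
M5
G00 X0.00 Y0.00

Since the viewBox matches the mm dimensions, user units are millimetres directly. The only transform is the Y-flip y_m = 155.59 − y_svg.

Shape 1 is a regular polygon drawn with `<path>`. Its stroke #0000ff means engrave at S212, F3679. After flipping Y the toolpath is (195.24,89.21) → (184.48,86.62) → (176.87,94.64) → (180.00,105.25) → (190.76,107.84) → (198.37,99.82) → (195.24,89.21), returning to the start.

Shape 2 is a open polyline drawn with `<path>`. Its stroke #0000ff means engrave at S212, F3679. After flipping Y the toolpath is (64.43,140.71) → (39.24,27.20) → (192.33,22.80) → (276.12,15.10) → (262.02,120.67).

Shape 3 is a circle drawn with `<circle>`. Its stroke #0000ff means engrave at S212, F3679. After flipping Y the toolpath is (57.51,85.80) → (55.75,94.64) → (50.75,102.13) → (43.26,107.13) → (34.42,108.89) → (25.58,107.13) → (18.09,102.13) → (13.09,94.64) → (11.33,85.80) → (13.09,76.96) → (18.09,69.47) → (25.58,64.47) → (34.42,62.71) → (43.26,64.47) → (50.75,69.47) → (55.75,76.96) → (57.51,85.80), returning to the start.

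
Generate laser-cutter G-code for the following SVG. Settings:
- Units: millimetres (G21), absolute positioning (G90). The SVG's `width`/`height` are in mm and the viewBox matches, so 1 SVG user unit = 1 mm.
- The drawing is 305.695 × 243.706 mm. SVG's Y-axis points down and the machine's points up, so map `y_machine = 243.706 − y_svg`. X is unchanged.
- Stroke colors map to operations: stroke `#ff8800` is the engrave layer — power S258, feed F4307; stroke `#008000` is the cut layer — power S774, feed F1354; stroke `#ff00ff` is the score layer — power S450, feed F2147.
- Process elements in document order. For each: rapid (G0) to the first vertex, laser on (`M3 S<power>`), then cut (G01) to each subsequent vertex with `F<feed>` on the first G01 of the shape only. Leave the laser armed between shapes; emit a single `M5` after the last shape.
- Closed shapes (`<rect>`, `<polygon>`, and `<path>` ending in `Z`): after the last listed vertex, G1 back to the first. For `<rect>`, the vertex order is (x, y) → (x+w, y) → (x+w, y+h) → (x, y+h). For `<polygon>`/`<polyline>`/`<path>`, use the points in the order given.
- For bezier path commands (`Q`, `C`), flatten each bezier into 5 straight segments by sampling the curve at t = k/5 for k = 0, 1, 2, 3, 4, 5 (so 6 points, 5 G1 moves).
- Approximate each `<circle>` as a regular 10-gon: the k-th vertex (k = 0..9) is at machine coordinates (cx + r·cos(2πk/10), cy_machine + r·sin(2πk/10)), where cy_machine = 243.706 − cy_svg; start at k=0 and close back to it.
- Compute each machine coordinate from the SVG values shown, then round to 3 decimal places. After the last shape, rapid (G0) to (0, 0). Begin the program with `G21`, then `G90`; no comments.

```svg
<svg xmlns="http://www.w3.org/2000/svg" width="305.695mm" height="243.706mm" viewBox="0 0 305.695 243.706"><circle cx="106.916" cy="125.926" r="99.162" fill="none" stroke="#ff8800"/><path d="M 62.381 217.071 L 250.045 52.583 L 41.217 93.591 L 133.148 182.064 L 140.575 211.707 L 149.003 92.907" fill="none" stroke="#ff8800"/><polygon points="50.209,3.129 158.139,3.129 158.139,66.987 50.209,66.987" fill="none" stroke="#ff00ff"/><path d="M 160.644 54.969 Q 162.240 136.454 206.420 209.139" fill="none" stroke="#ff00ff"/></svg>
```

G21
G90
G0 X206.078 Y117.780
M3 S258
G01 X187.140 Y176.066 F4307
G01 X137.559 Y212.089
G01 X76.273 Y212.089
G01 X26.692 Y176.066
G01 X7.754 Y117.780
G01 X26.692 Y59.494
G01 X76.273 Y23.471
G01 X137.559 Y23.471
G01 X187.140 Y59.494
G01 X206.078 Y117.780
G0 X62.381 Y26.635
M3 S258
G01 X250.045 Y191.123 F4307
G01 X41.217 Y150.115
G01 X133.148 Y61.642
G01 X140.575 Y31.999
G01 X149.003 Y150.799
G0 X50.209 Y240.577
M3 S450
G01 X158.139 Y240.577 F2147
G01 X158.139 Y176.719
G01 X50.209 Y176.719
G01 X50.209 Y240.577
G0 X160.644 Y188.737
M3 S450
G01 X162.986 Y156.495 F2147
G01 X168.734 Y124.957
G01 X177.889 Y94.123
G01 X190.451 Y63.993
G01 X206.420 Y34.567
M5
G0 X0.000 Y0.000

viewBox `0 0 305.695 243.706` with mm width/height → 1 unit = 1 mm. Flip: y_m = 243.706 − y_svg.

**Shape 1** — `<circle>` circle, stroke `#ff8800` → engrave (S258, F4307). Machine vertices: (206.078,117.780) → (187.140,176.066) → (137.559,212.089) → (76.273,212.089) → (26.692,176.066) → (7.754,117.780) → (26.692,59.494) → (76.273,23.471) → (137.559,23.471) → (187.140,59.494) → (206.078,117.780). Closed: final G1 returns to the first vertex.

**Shape 2** — `<path>` open polyline, stroke `#ff8800` → engrave (S258, F4307). Machine vertices: (62.381,26.635) → (250.045,191.123) → (41.217,150.115) → (133.148,61.642) → (140.575,31.999) → (149.003,150.799). Open path.

**Shape 3** — `<polygon>` rectangle, stroke `#ff00ff` → score (S450, F2147). Machine vertices: (50.209,240.577) → (158.139,240.577) → (158.139,176.719) → (50.209,176.719) → (50.209,240.577). Closed: final G1 returns to the first vertex.

**Shape 4** — `<path>` quadratic bezier, stroke `#ff00ff` → score (S450, F2147). Control points (SVG): P0=(160.644,54.969), P1=(162.240,136.454), P2=(206.420,209.139); sampled at t=k/5. Machine vertices: (160.644,188.737) → (162.986,156.495) → (168.734,124.957) → (177.889,94.123) → (190.451,63.993) → (206.420,34.567). Open path.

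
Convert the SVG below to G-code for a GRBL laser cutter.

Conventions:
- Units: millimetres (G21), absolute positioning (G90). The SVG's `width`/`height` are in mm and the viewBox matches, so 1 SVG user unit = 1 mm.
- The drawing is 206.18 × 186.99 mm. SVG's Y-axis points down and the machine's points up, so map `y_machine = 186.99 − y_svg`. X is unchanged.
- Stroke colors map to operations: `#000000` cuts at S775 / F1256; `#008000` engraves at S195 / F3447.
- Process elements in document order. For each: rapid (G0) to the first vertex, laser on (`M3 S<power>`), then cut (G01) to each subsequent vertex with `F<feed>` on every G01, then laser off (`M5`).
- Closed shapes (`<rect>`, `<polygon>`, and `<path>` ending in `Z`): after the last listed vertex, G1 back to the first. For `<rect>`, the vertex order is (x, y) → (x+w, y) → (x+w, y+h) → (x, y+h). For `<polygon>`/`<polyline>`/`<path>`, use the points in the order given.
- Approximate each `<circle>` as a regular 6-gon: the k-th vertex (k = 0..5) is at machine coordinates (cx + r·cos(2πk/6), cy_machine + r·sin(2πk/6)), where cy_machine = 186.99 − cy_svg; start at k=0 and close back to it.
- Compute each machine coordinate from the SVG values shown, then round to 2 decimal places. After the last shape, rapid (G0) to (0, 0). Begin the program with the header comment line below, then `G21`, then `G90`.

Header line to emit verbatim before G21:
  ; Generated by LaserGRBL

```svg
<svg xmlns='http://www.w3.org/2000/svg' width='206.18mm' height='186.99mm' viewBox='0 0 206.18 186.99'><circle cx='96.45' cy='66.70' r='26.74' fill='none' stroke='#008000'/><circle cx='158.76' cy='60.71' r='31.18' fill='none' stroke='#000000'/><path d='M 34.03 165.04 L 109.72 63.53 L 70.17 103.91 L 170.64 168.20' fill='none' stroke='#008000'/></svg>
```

Since the viewBox matches the mm dimensions, user units are millimetres directly. The only transform is the Y-flip y_m = 186.99 − y_svg.

Shape 1 is a circle drawn with `<circle>`. Its stroke #008000 means engrave at S195, F3447. After flipping Y the toolpath is (123.19,120.29) → (109.82,143.45) → (83.08,143.45) → (69.71,120.29) → (83.08,97.13) → (109.82,97.13) → (123.19,120.29), returning to the start.

Shape 2 is a circle drawn with `<circle>`. Its stroke #000000 means cut at S775, F1256. After flipping Y the toolpath is (189.94,126.28) → (174.35,153.28) → (143.17,153.28) → (127.58,126.28) → (143.17,99.28) → (174.35,99.28) → (189.94,126.28), returning to the start.

Shape 3 is a open polyline drawn with `<path>`. Its stroke #008000 means engrave at S195, F3447. After flipping Y the toolpath is (34.03,21.95) → (109.72,123.46) → (70.17,83.08) → (170.64,18.79).

; Generated by LaserGRBL
G21
G90
G0 X123.19 Y120.29
M3 S195
G01 X109.82 Y143.45 F3447
G01 X83.08 Y143.45 F3447
G01 X69.71 Y120.29 F3447
G01 X83.08 Y97.13 F3447
G01 X109.82 Y97.13 F3447
G01 X123.19 Y120.29 F3447
M5
G0 X189.94 Y126.28
M3 S775
G01 X174.35 Y153.28 F1256
G01 X143.17 Y153.28 F1256
G01 X127.58 Y126.28 F1256
G01 X143.17 Y99.28 F1256
G01 X174.35 Y99.28 F1256
G01 X189.94 Y126.28 F1256
M5
G0 X34.03 Y21.95
M3 S195
G01 X109.72 Y123.46 F3447
G01 X70.17 Y83.08 F3447
G01 X170.64 Y18.79 F3447
M5
G0 X0.00 Y0.00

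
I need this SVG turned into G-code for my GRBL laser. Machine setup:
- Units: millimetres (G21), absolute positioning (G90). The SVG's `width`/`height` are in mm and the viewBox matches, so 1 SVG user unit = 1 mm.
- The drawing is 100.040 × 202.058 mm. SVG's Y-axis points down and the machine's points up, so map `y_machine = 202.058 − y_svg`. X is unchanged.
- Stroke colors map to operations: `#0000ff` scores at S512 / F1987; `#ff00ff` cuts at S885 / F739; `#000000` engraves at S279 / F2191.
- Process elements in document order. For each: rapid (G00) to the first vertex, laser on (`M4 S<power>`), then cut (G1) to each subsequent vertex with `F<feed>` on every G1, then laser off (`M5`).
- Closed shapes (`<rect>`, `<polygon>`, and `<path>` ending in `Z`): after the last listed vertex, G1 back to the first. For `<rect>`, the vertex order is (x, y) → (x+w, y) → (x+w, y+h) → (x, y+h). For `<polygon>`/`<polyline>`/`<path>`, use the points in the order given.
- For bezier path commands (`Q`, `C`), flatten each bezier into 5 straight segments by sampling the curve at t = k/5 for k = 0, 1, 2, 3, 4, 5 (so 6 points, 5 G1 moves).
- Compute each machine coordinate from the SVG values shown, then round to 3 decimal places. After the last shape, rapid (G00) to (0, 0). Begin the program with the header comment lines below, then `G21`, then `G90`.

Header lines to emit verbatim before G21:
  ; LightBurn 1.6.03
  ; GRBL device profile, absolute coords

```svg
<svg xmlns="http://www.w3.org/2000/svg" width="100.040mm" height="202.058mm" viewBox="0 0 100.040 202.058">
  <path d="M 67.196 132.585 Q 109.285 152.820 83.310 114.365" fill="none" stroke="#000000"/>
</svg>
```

; LightBurn 1.6.03
; GRBL device profile, absolute coords
G21
G90
G00 X67.196 Y69.473
M4 S279
G1 X81.309 Y63.727 F2191
G1 X89.977 Y62.675 F2191
G1 X93.200 Y66.319 F2191
G1 X90.977 Y74.659 F2191
G1 X83.310 Y87.693 F2191
M5
G00 X0.000 Y0.000

viewBox `0 0 100.040 202.058` with mm width/height → 1 unit = 1 mm. Flip: y_m = 202.058 − y_svg.

**Shape 1** — `<path>` quadratic bezier, stroke `#000000` → engrave (S279, F2191). Control points (SVG): P0=(67.196,132.585), P1=(109.285,152.820), P2=(83.310,114.365); sampled at t=k/5. Machine vertices: (67.196,69.473) → (81.309,63.727) → (89.977,62.675) → (93.200,66.319) → (90.977,74.659) → (83.310,87.693). Open path.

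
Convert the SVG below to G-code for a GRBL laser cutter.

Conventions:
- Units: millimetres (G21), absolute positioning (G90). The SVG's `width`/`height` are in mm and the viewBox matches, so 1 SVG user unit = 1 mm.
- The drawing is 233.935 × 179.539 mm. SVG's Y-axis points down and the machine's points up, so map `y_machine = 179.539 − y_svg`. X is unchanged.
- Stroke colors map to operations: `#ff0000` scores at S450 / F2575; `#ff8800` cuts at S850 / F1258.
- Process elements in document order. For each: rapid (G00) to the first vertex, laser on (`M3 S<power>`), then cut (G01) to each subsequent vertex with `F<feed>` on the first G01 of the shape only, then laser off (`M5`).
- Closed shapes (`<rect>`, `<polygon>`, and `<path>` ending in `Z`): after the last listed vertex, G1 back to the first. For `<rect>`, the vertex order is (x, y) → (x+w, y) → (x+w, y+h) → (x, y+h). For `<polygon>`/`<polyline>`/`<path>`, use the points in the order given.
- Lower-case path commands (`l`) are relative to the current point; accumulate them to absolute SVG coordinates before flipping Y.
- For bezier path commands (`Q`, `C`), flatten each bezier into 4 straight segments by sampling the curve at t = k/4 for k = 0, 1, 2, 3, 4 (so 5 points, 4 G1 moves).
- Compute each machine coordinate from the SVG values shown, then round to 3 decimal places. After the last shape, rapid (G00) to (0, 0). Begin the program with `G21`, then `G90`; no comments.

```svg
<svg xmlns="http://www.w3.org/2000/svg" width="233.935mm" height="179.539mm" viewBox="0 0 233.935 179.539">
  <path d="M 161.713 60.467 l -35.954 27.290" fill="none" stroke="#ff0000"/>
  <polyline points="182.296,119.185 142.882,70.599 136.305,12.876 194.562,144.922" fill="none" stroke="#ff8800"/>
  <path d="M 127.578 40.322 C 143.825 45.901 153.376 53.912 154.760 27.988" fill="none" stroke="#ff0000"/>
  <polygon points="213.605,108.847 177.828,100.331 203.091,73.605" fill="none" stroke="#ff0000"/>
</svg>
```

G21
G90
G00 X161.713 Y119.072
M3 S450
G01 X125.759 Y91.782 F2575
M5
G00 X182.296 Y60.354
M3 S850
G01 X142.882 Y108.940 F1258
G01 X136.305 Y166.663
G01 X194.562 Y34.617
M5
G00 X127.578 Y139.217
M3 S450
G01 X138.485 Y135.145 F2575
G01 X146.743 Y133.570
G01 X152.214 Y137.903
G01 X154.760 Y151.551
M5
G00 X213.605 Y70.692
M3 S450
G01 X177.828 Y79.208 F2575
G01 X203.091 Y105.934
G01 X213.605 Y70.692
M5
G00 X0.000 Y0.000

1 u = 1 mm; y_m = 179.539 − y.

[1] `<path>` line segment, #ff0000→score S450 F2575: (161.713,119.072) → (125.759,91.782)

[2] `<polyline>` open polyline, #ff8800→cut S850 F1258: (182.296,60.354) → (142.882,108.940) → (136.305,166.663) → (194.562,34.617)

[3] `<path>` cubic bezier, #ff0000→score S450 F2575: (127.578,139.217) → (138.485,135.145) → (146.743,133.570) → (152.214,137.903) → (154.760,151.551)

[4] `<polygon>` regular polygon, #ff0000→score S450 F2575: (213.605,70.692) → (177.828,79.208) → (203.091,105.934) → (213.605,70.692) (closed)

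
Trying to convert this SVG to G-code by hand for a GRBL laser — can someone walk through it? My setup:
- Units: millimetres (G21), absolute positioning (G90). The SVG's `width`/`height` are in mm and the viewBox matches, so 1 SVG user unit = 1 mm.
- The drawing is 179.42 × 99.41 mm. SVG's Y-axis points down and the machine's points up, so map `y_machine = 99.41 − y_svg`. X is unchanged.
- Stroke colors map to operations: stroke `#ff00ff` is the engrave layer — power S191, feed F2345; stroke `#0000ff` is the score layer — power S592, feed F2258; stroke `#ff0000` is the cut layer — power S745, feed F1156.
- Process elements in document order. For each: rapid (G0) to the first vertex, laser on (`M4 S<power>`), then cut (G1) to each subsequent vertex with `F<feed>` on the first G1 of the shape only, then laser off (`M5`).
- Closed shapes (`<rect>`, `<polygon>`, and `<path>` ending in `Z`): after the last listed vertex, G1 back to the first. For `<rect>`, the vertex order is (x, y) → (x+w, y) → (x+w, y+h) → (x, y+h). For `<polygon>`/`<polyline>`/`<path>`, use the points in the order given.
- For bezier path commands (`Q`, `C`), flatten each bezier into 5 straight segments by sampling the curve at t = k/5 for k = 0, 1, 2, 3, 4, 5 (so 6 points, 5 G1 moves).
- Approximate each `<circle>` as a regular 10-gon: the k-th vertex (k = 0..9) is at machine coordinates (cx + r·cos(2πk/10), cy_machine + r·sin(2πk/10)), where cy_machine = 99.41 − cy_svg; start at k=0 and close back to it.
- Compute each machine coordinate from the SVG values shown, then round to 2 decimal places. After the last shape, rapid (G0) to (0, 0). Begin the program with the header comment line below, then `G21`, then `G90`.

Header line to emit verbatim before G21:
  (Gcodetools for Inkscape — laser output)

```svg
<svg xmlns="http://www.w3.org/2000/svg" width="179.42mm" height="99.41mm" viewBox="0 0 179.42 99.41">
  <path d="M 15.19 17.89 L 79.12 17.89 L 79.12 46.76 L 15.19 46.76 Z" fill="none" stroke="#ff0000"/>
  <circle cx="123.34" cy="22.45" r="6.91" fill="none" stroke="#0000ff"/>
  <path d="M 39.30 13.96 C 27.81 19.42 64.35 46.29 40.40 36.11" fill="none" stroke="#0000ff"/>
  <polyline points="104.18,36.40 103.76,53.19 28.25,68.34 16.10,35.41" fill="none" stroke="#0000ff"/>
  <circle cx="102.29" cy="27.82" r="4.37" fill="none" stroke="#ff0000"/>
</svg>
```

(Gcodetools for Inkscape — laser output)
G21
G90
G0 X15.19 Y81.52
M4 S745
G1 X79.12 Y81.52 F1156
G1 X79.12 Y52.65
G1 X15.19 Y52.65
G1 X15.19 Y81.52
M5
G0 X130.25 Y76.96
M4 S592
G1 X128.93 Y81.02 F2258
G1 X125.48 Y83.53
G1 X121.20 Y83.53
G1 X117.75 Y81.02
G1 X116.43 Y76.96
G1 X117.75 Y72.90
G1 X121.20 Y70.39
G1 X125.48 Y70.39
G1 X128.93 Y72.90
G1 X130.25 Y76.96
M5
G0 X39.30 Y85.45
M4 S592
G1 X37.30 Y80.07 F2258
G1 X41.62 Y72.36
G1 X47.05 Y65.13
G1 X48.38 Y61.17
G1 X40.40 Y63.30
M5
G0 X104.18 Y63.01
M4 S592
G1 X103.76 Y46.22 F2258
G1 X28.25 Y31.07
G1 X16.10 Y64.00
M5
G0 X106.66 Y71.59
M4 S745
G1 X105.83 Y74.16 F1156
G1 X103.64 Y75.75
G1 X100.94 Y75.75
G1 X98.75 Y74.16
G1 X97.92 Y71.59
G1 X98.75 Y69.02
G1 X100.94 Y67.43
G1 X103.64 Y67.43
G1 X105.83 Y69.02
G1 X106.66 Y71.59
M5
G0 X0.00 Y0.00

Since the viewBox matches the mm dimensions, user units are millimetres directly. The only transform is the Y-flip y_m = 99.41 − y_svg.

Shape 1 is a rectangle drawn with `<path>`. Its stroke #ff0000 means cut at S745, F1156. After flipping Y the toolpath is (15.19,81.52) → (79.12,81.52) → (79.12,52.65) → (15.19,52.65) → (15.19,81.52), returning to the start.

Shape 2 is a circle drawn with `<circle>`. Its stroke #0000ff means score at S592, F2258. After flipping Y the toolpath is (130.25,76.96) → (128.93,81.02) → (125.48,83.53) → (121.20,83.53) → (117.75,81.02) → (116.43,76.96) → (117.75,72.90) → (121.20,70.39) → (125.48,70.39) → (128.93,72.90) → (130.25,76.96), returning to the start.

Shape 3 is a cubic bezier drawn with `<path>`. Its stroke #0000ff means score at S592, F2258. After flipping Y the toolpath is (39.30,85.45) → (37.30,80.07) → (41.62,72.36) → (47.05,65.13) → (48.38,61.17) → (40.40,63.30).

Shape 4 is a open polyline drawn with `<polyline>`. Its stroke #0000ff means score at S592, F2258. After flipping Y the toolpath is (104.18,63.01) → (103.76,46.22) → (28.25,31.07) → (16.10,64.00).

Shape 5 is a circle drawn with `<circle>`. Its stroke #ff0000 means cut at S745, F1156. After flipping Y the toolpath is (106.66,71.59) → (105.83,74.16) → (103.64,75.75) → (100.94,75.75) → (98.75,74.16) → (97.92,71.59) → (98.75,69.02) → (100.94,67.43) → (103.64,67.43) → (105.83,69.02) → (106.66,71.59), returning to the start.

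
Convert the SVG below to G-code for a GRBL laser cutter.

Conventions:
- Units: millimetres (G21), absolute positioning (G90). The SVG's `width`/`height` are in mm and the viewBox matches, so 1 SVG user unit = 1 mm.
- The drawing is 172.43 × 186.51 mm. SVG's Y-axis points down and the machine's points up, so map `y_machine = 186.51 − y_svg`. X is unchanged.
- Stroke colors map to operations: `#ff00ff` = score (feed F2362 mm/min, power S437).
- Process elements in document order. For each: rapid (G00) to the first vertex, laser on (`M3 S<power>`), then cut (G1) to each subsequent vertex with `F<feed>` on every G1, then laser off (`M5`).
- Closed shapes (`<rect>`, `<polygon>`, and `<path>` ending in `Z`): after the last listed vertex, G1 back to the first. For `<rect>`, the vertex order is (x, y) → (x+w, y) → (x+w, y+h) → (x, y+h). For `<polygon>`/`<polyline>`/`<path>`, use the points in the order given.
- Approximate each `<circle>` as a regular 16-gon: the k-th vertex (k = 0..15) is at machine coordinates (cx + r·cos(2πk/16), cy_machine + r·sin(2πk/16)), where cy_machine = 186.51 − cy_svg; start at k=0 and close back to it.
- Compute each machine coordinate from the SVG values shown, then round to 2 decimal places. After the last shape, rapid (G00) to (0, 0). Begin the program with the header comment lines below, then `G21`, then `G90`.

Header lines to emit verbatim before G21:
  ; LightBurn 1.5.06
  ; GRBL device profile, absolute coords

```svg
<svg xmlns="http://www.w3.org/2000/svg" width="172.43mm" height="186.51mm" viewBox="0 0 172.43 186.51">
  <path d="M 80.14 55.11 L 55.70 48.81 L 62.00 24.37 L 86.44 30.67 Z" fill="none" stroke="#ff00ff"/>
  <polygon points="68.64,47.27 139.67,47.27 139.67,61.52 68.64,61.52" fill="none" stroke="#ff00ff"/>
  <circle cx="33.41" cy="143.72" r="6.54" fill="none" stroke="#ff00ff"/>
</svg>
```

1 u = 1 mm; y_m = 186.51 − y.

[1] `<path>` regular polygon, #ff00ff→score S437 F2362: (80.14,131.40) → (55.70,137.70) → (62.00,162.14) → (86.44,155.84) → (80.14,131.40) (closed)

[2] `<polygon>` rectangle, #ff00ff→score S437 F2362: (68.64,139.24) → (139.67,139.24) → (139.67,124.99) → (68.64,124.99) → (68.64,139.24) (closed)

[3] `<circle>` circle, #ff00ff→score S437 F2362: (39.95,42.79) → (39.45,45.29) → (38.03,47.41) → (35.91,48.83) → (33.41,49.33) → (30.91,48.83) → (28.79,47.41) → (27.37,45.29) → (26.87,42.79) → (27.37,40.29) → (28.79,38.17) → (30.91,36.75) → (33.41,36.25) → (35.91,36.75) → (38.03,38.17) → (39.45,40.29) → (39.95,42.79) (closed)

; LightBurn 1.5.06
; GRBL device profile, absolute coords
G21
G90
G00 X80.14 Y131.40
M3 S437
G1 X55.70 Y137.70 F2362
G1 X62.00 Y162.14 F2362
G1 X86.44 Y155.84 F2362
G1 X80.14 Y131.40 F2362
M5
G00 X68.64 Y139.24
M3 S437
G1 X139.67 Y139.24 F2362
G1 X139.67 Y124.99 F2362
G1 X68.64 Y124.99 F2362
G1 X68.64 Y139.24 F2362
M5
G00 X39.95 Y42.79
M3 S437
G1 X39.45 Y45.29 F2362
G1 X38.03 Y47.41 F2362
G1 X35.91 Y48.83 F2362
G1 X33.41 Y49.33 F2362
G1 X30.91 Y48.83 F2362
G1 X28.79 Y47.41 F2362
G1 X27.37 Y45.29 F2362
G1 X26.87 Y42.79 F2362
G1 X27.37 Y40.29 F2362
G1 X28.79 Y38.17 F2362
G1 X30.91 Y36.75 F2362
G1 X33.41 Y36.25 F2362
G1 X35.91 Y36.75 F2362
G1 X38.03 Y38.17 F2362
G1 X39.45 Y40.29 F2362
G1 X39.95 Y42.79 F2362
M5
G00 X0.00 Y0.00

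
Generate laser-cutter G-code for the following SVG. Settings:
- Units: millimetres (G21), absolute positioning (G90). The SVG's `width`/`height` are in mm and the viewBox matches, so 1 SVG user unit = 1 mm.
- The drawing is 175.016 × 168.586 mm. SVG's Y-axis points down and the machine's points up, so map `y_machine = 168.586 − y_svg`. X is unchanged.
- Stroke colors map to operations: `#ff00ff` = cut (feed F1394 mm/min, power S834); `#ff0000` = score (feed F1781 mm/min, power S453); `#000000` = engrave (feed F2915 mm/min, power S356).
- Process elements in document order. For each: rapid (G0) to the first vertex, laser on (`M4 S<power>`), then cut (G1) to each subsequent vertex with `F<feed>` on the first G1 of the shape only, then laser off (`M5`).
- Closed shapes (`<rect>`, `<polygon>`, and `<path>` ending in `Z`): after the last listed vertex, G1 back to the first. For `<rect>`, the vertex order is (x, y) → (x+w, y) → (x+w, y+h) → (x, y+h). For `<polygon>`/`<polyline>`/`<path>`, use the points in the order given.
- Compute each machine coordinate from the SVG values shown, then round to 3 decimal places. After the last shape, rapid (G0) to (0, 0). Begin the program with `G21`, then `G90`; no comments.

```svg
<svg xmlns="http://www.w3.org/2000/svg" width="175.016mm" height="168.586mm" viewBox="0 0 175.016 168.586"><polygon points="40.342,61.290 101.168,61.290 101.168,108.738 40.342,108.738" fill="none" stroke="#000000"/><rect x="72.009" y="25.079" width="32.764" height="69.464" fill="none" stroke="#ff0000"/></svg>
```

Since the viewBox matches the mm dimensions, user units are millimetres directly. The only transform is the Y-flip y_m = 168.586 − y_svg.

Shape 1 is a rectangle drawn with `<polygon>`. Its stroke #000000 means engrave at S356, F2915. After flipping Y the toolpath is (40.342,107.296) → (101.168,107.296) → (101.168,59.848) → (40.342,59.848) → (40.342,107.296), returning to the start.

Shape 2 is a rectangle drawn with `<rect>`. Its stroke #ff0000 means score at S453, F1781. After flipping Y the toolpath is (72.009,143.507) → (104.773,143.507) → (104.773,74.043) → (72.009,74.043) → (72.009,143.507), returning to the start.

G21
G90
G0 X40.342 Y107.296
M4 S356
G1 X101.168 Y107.296 F2915
G1 X101.168 Y59.848
G1 X40.342 Y59.848
G1 X40.342 Y107.296
M5
G0 X72.009 Y143.507
M4 S453
G1 X104.773 Y143.507 F1781
G1 X104.773 Y74.043
G1 X72.009 Y74.043
G1 X72.009 Y143.507
M5
G0 X0.000 Y0.000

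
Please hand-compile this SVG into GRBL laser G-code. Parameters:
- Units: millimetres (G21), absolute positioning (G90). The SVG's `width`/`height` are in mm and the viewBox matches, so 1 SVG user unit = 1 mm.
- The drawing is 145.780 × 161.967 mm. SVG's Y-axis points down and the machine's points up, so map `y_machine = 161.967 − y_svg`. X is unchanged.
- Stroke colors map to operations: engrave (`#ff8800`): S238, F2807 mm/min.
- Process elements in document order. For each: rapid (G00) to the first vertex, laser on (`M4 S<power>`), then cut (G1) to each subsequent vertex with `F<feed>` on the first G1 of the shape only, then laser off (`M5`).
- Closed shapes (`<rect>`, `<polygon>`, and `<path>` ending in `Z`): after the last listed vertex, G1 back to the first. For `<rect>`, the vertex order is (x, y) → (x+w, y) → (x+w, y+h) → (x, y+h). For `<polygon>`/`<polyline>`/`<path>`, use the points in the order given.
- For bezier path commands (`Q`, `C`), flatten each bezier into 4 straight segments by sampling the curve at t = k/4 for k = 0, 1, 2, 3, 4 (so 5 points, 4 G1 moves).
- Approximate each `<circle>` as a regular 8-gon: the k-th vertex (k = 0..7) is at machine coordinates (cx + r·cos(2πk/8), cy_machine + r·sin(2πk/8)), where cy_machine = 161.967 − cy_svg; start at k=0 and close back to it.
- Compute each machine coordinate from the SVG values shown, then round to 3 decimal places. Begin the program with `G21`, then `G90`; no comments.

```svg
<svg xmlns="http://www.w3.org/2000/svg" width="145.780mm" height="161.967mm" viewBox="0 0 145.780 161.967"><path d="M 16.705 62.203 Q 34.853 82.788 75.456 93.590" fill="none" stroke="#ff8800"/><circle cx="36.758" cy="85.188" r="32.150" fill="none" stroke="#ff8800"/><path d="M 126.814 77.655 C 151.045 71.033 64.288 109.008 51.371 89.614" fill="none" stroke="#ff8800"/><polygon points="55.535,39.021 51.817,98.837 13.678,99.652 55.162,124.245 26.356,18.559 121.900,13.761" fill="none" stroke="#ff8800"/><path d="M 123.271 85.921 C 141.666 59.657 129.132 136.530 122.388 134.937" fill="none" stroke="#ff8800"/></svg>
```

1 u = 1 mm; y_m = 161.967 − y.

[1] `<path>` quadratic bezier, #ff8800→engrave S238 F2807: (16.705,99.764) → (27.182,90.083) → (40.467,81.625) → (56.558,74.389) → (75.456,68.377)

[2] `<circle>` circle, #ff8800→engrave S238 F2807: (68.908,76.779) → (59.491,99.512) → (36.758,108.929) → (14.025,99.512) → (4.608,76.779) → (14.025,54.046) → (36.758,44.629) → (59.491,54.046) → (68.908,76.779) (closed)

[3] `<path>` cubic bezier, #ff8800→engrave S238 F2807: (126.814,84.312) → (127.065,82.510) → (103.023,73.543) → (72.016,66.971) → (51.371,72.353)

[4] `<polygon>` closed polygon, #ff8800→engrave S238 F2807: (55.535,122.946) → (51.817,63.130) → (13.678,62.315) → (55.162,37.722) → (26.356,143.408) → (121.900,148.206) → (55.535,122.946) (closed)

[5] `<path>` cubic bezier, #ff8800→engrave S238 F2807: (123.271,76.046) → (131.842,79.243) → (132.257,60.790) → (127.958,37.710) → (122.388,27.030)

G21
G90
G00 X16.705 Y99.764
M4 S238
G1 X27.182 Y90.083 F2807
G1 X40.467 Y81.625
G1 X56.558 Y74.389
G1 X75.456 Y68.377
M5
G00 X68.908 Y76.779
M4 S238
G1 X59.491 Y99.512 F2807
G1 X36.758 Y108.929
G1 X14.025 Y99.512
G1 X4.608 Y76.779
G1 X14.025 Y54.046
G1 X36.758 Y44.629
G1 X59.491 Y54.046
G1 X68.908 Y76.779
M5
G00 X126.814 Y84.312
M4 S238
G1 X127.065 Y82.510 F2807
G1 X103.023 Y73.543
G1 X72.016 Y66.971
G1 X51.371 Y72.353
M5
G00 X55.535 Y122.946
M4 S238
G1 X51.817 Y63.130 F2807
G1 X13.678 Y62.315
G1 X55.162 Y37.722
G1 X26.356 Y143.408
G1 X121.900 Y148.206
G1 X55.535 Y122.946
M5
G00 X123.271 Y76.046
M4 S238
G1 X131.842 Y79.243 F2807
G1 X132.257 Y60.790
G1 X127.958 Y37.710
G1 X122.388 Y27.030
M5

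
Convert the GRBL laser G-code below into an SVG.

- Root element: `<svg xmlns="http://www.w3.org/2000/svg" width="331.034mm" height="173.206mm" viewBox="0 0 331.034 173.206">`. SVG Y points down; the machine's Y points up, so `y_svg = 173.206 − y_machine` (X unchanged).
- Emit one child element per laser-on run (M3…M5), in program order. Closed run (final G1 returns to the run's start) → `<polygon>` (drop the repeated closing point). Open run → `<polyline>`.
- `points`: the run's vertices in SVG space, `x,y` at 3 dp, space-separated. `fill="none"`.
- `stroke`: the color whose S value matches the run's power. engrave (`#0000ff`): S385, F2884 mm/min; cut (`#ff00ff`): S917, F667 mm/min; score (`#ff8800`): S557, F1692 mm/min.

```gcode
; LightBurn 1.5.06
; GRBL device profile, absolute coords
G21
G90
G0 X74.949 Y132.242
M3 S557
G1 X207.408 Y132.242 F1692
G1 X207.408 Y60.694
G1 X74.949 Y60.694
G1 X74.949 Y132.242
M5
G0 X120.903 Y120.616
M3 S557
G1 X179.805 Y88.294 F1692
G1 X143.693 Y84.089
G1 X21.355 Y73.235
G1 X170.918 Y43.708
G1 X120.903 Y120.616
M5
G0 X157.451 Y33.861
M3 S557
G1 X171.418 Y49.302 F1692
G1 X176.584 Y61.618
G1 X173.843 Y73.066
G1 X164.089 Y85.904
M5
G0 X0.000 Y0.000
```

Machine Y-up, SVG Y-down with viewBox height 173.206, so y_svg = 173.206 − y_machine; X carries over. Every run uses S557, so all elements get stroke `#ff8800` (score).

Run 1: The run returns to its start, so emit a `<polygon>` with points (Y-flipped): 74.949,40.964 207.408,40.964 207.408,112.512 74.949,112.512.

Run 2: The run returns to its start, so emit a `<polygon>` with points (Y-flipped): 120.903,52.590 179.805,84.912 143.693,89.117 21.355,99.971 170.918,129.498.

Run 3: The run is open, so emit a `<polyline>` with points (Y-flipped): 157.451,139.345 171.418,123.904 176.584,111.588 173.843,100.140 164.089,87.302.

<svg xmlns="http://www.w3.org/2000/svg" width="331.034mm" height="173.206mm" viewBox="0 0 331.034 173.206">
  <polygon points="74.949,40.964 207.408,40.964 207.408,112.512 74.949,112.512" fill="none" stroke="#ff8800"/>
  <polygon points="120.903,52.590 179.805,84.912 143.693,89.117 21.355,99.971 170.918,129.498" fill="none" stroke="#ff8800"/>
  <polyline points="157.451,139.345 171.418,123.904 176.584,111.588 173.843,100.140 164.089,87.302" fill="none" stroke="#ff8800"/>
</svg>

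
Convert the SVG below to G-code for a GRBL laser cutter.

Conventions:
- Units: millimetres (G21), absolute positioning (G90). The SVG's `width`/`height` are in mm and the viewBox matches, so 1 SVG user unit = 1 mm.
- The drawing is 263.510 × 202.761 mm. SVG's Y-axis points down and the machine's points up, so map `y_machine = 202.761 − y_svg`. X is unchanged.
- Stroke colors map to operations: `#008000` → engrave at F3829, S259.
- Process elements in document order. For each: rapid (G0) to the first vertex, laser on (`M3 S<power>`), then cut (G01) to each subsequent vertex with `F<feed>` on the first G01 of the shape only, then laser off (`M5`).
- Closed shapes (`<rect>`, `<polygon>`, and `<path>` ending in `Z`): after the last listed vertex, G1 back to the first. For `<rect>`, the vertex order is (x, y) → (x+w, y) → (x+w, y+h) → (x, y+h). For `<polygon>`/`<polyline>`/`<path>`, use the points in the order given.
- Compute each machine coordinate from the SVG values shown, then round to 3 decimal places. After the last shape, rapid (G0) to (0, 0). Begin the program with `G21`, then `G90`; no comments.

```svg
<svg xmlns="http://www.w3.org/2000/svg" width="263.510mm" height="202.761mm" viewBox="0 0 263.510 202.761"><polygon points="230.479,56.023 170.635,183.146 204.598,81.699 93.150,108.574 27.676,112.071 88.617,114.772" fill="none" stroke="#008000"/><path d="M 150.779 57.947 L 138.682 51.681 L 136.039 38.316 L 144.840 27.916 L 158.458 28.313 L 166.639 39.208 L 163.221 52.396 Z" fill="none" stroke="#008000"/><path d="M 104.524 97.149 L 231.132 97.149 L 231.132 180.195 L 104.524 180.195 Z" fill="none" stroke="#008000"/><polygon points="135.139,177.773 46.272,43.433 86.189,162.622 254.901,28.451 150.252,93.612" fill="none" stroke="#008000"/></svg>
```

viewBox `0 0 263.510 202.761` with mm width/height → 1 unit = 1 mm. Flip: y_m = 202.761 − y_svg.

**Shape 1** — `<polygon>` closed polygon, stroke `#008000` → engrave (S259, F3829). Machine vertices: (230.479,146.738) → (170.635,19.615) → (204.598,121.062) → (93.150,94.187) → (27.676,90.690) → (88.617,87.989) → (230.479,146.738). Closed: final G1 returns to the first vertex.

**Shape 2** — `<path>` regular polygon, stroke `#008000` → engrave (S259, F3829). Machine vertices: (150.779,144.814) → (138.682,151.080) → (136.039,164.445) → (144.840,174.845) → (158.458,174.448) → (166.639,163.553) → (163.221,150.365) → (150.779,144.814). Closed: final G1 returns to the first vertex.

**Shape 3** — `<path>` rectangle, stroke `#008000` → engrave (S259, F3829). Machine vertices: (104.524,105.612) → (231.132,105.612) → (231.132,22.566) → (104.524,22.566) → (104.524,105.612). Closed: final G1 returns to the first vertex.

**Shape 4** — `<polygon>` closed polygon, stroke `#008000` → engrave (S259, F3829). Machine vertices: (135.139,24.988) → (46.272,159.328) → (86.189,40.139) → (254.901,174.310) → (150.252,109.149) → (135.139,24.988). Closed: final G1 returns to the first vertex.

G21
G90
G0 X230.479 Y146.738
M3 S259
G01 X170.635 Y19.615 F3829
G01 X204.598 Y121.062
G01 X93.150 Y94.187
G01 X27.676 Y90.690
G01 X88.617 Y87.989
G01 X230.479 Y146.738
M5
G0 X150.779 Y144.814
M3 S259
G01 X138.682 Y151.080 F3829
G01 X136.039 Y164.445
G01 X144.840 Y174.845
G01 X158.458 Y174.448
G01 X166.639 Y163.553
G01 X163.221 Y150.365
G01 X150.779 Y144.814
M5
G0 X104.524 Y105.612
M3 S259
G01 X231.132 Y105.612 F3829
G01 X231.132 Y22.566
G01 X104.524 Y22.566
G01 X104.524 Y105.612
M5
G0 X135.139 Y24.988
M3 S259
G01 X46.272 Y159.328 F3829
G01 X86.189 Y40.139
G01 X254.901 Y174.310
G01 X150.252 Y109.149
G01 X135.139 Y24.988
M5
G0 X0.000 Y0.000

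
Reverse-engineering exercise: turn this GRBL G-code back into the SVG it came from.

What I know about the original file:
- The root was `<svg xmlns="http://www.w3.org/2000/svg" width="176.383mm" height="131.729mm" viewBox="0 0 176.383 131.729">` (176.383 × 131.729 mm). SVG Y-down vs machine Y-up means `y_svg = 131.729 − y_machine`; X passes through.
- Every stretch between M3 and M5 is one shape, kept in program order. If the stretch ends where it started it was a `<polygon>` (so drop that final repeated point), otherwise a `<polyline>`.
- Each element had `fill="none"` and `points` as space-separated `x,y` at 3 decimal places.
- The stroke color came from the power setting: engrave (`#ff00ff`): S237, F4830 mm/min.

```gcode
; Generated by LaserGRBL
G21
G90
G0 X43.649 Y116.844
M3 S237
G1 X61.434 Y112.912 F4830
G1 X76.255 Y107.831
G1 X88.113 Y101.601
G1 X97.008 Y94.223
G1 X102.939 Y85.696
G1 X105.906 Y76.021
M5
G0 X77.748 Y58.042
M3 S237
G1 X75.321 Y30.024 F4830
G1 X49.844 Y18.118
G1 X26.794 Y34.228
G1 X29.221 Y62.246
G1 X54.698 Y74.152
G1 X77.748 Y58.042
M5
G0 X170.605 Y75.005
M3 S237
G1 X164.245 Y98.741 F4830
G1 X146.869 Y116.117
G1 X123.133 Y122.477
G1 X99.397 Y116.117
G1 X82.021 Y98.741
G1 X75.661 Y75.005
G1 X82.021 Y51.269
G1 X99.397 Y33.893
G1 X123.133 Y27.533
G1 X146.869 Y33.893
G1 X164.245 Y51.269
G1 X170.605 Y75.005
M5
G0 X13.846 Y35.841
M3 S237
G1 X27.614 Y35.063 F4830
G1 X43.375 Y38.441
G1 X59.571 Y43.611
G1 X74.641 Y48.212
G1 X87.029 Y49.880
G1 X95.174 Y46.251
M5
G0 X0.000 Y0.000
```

Each laser-on run becomes one SVG element. Flip Y back into SVG space with y_svg = 131.729 − y_machine. Every run uses S237, so all elements get stroke `#ff00ff` (engrave).

Run 1: The run is open, so emit a `<polyline>` with points (Y-flipped): 43.649,14.885 61.434,18.817 76.255,23.898 88.113,30.128 97.008,37.506 102.939,46.033 105.906,55.708.

Run 2: The run returns to its start, so emit a `<polygon>` with points (Y-flipped): 77.748,73.687 75.321,101.705 49.844,113.611 26.794,97.501 29.221,69.483 54.698,57.577.

Run 3: The run returns to its start, so emit a `<polygon>` with points (Y-flipped): 170.605,56.724 164.245,32.988 146.869,15.612 123.133,9.252 99.397,15.612 82.021,32.988 75.661,56.724 82.021,80.460 99.397,97.836 123.133,104.196 146.869,97.836 164.245,80.460.

Run 4: The run is open, so emit a `<polyline>` with points (Y-flipped): 13.846,95.888 27.614,96.666 43.375,93.288 59.571,88.118 74.641,83.517 87.029,81.849 95.174,85.478.

<svg xmlns="http://www.w3.org/2000/svg" width="176.383mm" height="131.729mm" viewBox="0 0 176.383 131.729">
  <polyline points="43.649,14.885 61.434,18.817 76.255,23.898 88.113,30.128 97.008,37.506 102.939,46.033 105.906,55.708" fill="none" stroke="#ff00ff"/>
  <polygon points="77.748,73.687 75.321,101.705 49.844,113.611 26.794,97.501 29.221,69.483 54.698,57.577" fill="none" stroke="#ff00ff"/>
  <polygon points="170.605,56.724 164.245,32.988 146.869,15.612 123.133,9.252 99.397,15.612 82.021,32.988 75.661,56.724 82.021,80.460 99.397,97.836 123.133,104.196 146.869,97.836 164.245,80.460" fill="none" stroke="#ff00ff"/>
  <polyline points="13.846,95.888 27.614,96.666 43.375,93.288 59.571,88.118 74.641,83.517 87.029,81.849 95.174,85.478" fill="none" stroke="#ff00ff"/>
</svg>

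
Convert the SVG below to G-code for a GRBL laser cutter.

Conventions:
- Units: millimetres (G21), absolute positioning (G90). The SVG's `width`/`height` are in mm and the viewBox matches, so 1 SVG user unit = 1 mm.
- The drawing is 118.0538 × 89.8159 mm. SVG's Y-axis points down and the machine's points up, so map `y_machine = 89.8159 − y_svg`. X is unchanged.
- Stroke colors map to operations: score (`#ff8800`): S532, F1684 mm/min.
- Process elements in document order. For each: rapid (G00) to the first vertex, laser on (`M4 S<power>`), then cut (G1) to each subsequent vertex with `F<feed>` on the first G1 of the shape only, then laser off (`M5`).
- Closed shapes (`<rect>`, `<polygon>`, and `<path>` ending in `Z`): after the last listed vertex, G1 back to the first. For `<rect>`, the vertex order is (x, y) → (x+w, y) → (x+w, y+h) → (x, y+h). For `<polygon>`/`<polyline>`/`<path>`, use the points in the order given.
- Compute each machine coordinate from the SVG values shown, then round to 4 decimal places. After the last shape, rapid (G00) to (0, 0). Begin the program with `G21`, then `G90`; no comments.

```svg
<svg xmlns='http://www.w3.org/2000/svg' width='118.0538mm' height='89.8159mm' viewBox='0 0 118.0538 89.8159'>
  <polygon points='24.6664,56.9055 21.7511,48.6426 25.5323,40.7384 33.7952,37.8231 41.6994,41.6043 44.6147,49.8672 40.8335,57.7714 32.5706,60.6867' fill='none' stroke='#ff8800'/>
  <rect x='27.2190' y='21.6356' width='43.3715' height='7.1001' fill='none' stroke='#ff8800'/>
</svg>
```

G21
G90
G00 X24.6664 Y32.9104
M4 S532
G1 X21.7511 Y41.1733 F1684
G1 X25.5323 Y49.0775
G1 X33.7952 Y51.9928
G1 X41.6994 Y48.2116
G1 X44.6147 Y39.9487
G1 X40.8335 Y32.0445
G1 X32.5706 Y29.1292
G1 X24.6664 Y32.9104
M5
G00 X27.2190 Y68.1803
M4 S532
G1 X70.5905 Y68.1803 F1684
G1 X70.5905 Y61.0802
G1 X27.2190 Y61.0802
G1 X27.2190 Y68.1803
M5
G00 X0.0000 Y0.0000

Since the viewBox matches the mm dimensions, user units are millimetres directly. The only transform is the Y-flip y_m = 89.8159 − y_svg.

Shape 1 is a regular polygon drawn with `<polygon>`. Its stroke #ff8800 means score at S532, F1684. After flipping Y the toolpath is (24.6664,32.9104) → (21.7511,41.1733) → (25.5323,49.0775) → (33.7952,51.9928) → (41.6994,48.2116) → (44.6147,39.9487) → (40.8335,32.0445) → (32.5706,29.1292) → (24.6664,32.9104), returning to the start.

Shape 2 is a rectangle drawn with `<rect>`. Its stroke #ff8800 means score at S532, F1684. After flipping Y the toolpath is (27.2190,68.1803) → (70.5905,68.1803) → (70.5905,61.0802) → (27.2190,61.0802) → (27.2190,68.1803), returning to the start.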